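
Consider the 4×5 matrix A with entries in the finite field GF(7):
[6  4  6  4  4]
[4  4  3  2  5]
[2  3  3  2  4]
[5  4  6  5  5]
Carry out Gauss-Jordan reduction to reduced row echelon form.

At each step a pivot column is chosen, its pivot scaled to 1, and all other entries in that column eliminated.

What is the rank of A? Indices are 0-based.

rank = 4

[1] R0 /= 6  ⇒  (1, 3, 1, 3, 3)
     R1 -= 4·R0  ⇒  (0, 6, 6, 4, 0)
     R2 -= 2·R0  ⇒  (0, 4, 1, 3, 5)
     R3 -= 5·R0  ⇒  (0, 3, 1, 4, 4)
[2] R1 /= 6  ⇒  (0, 1, 1, 3, 0)
     R0 -= 3·R1  ⇒  (1, 0, 5, 1, 3)
     R2 -= 4·R1  ⇒  (0, 0, 4, 5, 5)
     R3 -= 3·R1  ⇒  (0, 0, 5, 2, 4)
[3] R2 /= 4  ⇒  (0, 0, 1, 3, 3)
     R0 -= 5·R2  ⇒  (1, 0, 0, 0, 2)
     R1 -= 1·R2  ⇒  (0, 1, 0, 0, 4)
     R3 -= 5·R2  ⇒  (0, 0, 0, 1, 3)
[4] R3 /= 1  ⇒  (0, 0, 0, 1, 3)
     R2 -= 3·R3  ⇒  (0, 0, 1, 0, 1)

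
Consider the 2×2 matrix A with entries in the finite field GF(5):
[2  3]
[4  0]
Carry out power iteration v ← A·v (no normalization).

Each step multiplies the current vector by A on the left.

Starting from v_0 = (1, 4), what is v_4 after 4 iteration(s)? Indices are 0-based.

v_0 = (1, 4).
v_1 = A·v_0 = (4, 4).
v_2 = A·v_1 = (0, 1).
v_3 = A·v_2 = (3, 0).
v_4 = A·v_3 = (1, 2).

v_4 = (1, 2)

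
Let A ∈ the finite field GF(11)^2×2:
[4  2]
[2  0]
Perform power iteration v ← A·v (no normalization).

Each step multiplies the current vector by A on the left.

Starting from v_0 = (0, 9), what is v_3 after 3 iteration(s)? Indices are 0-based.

v_0 = (0, 9).
v_1 = A·v_0 = (7, 0).
v_2 = A·v_1 = (6, 3).
v_3 = A·v_2 = (8, 1).

v_3 = (8, 1)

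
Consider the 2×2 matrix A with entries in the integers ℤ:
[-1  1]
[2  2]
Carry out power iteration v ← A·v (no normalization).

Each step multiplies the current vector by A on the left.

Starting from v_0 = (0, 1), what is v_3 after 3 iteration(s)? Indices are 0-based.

v_0 = (0, 1).
v_1 = A·v_0 = (1, 2).
v_2 = A·v_1 = (1, 6).
v_3 = A·v_2 = (5, 14).

v_3 = (5, 14)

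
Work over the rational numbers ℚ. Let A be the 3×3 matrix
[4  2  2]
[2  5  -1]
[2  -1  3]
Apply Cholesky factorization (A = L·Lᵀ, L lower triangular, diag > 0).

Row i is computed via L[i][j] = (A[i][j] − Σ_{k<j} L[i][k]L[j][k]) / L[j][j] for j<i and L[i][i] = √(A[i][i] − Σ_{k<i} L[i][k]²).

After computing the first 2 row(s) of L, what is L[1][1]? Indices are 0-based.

L[1][1] = 2

Step 1: L[0][0] = √(4) = 2.
  L[1][0] = (2) / L[0][0] = 1.
Step 2: L[1][1] = √(4) = 2.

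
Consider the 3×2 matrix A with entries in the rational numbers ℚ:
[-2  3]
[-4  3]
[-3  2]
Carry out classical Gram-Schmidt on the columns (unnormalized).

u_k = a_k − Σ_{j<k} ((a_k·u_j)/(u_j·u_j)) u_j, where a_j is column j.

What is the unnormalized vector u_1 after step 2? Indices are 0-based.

u_1 = (39/29, -9/29, -14/29)

Step 1: u_0 = a_0 = (-2, -4, -3).
Step 2: u_1 = a_1 − (-24/29)·u_0 = (39/29, -9/29, -14/29).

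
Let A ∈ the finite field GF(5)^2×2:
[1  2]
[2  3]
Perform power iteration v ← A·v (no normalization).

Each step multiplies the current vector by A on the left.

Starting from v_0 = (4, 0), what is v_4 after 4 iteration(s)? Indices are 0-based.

v_4 = (1, 1)

v_0 = (4, 0).
v_1 = A·v_0 = (4, 3).
v_2 = A·v_1 = (0, 2).
v_3 = A·v_2 = (4, 1).
v_4 = A·v_3 = (1, 1).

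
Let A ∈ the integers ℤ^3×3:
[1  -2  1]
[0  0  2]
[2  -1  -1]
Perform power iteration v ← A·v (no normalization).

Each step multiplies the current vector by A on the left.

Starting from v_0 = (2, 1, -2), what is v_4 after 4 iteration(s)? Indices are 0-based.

v_0 = (2, 1, -2).
v_1 = A·v_0 = (-2, -4, 5).
v_2 = A·v_1 = (11, 10, -5).
v_3 = A·v_2 = (-14, -10, 17).
v_4 = A·v_3 = (23, 34, -35).

v_4 = (23, 34, -35)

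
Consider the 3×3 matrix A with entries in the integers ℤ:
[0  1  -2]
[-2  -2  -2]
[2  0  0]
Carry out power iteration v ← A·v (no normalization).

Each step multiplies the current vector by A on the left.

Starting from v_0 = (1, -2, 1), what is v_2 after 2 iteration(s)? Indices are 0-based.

v_2 = (-4, 4, -8)

v_0 = (1, -2, 1).
v_1 = A·v_0 = (-4, 0, 2).
v_2 = A·v_1 = (-4, 4, -8).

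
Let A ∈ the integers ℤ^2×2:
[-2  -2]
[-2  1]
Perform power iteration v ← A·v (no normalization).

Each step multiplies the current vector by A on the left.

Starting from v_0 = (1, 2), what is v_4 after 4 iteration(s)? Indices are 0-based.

v_4 = (120, 84)

v_0 = (1, 2).
v_1 = A·v_0 = (-6, 0).
v_2 = A·v_1 = (12, 12).
v_3 = A·v_2 = (-48, -12).
v_4 = A·v_3 = (120, 84).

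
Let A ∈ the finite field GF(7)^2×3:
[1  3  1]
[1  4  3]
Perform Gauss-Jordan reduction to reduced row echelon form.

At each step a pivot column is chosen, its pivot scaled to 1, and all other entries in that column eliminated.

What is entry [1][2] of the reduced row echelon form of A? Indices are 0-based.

M[1][2] = 2

pivot(0,0)=1: scale R0 → (1, 3, 1)
  clear (1,0): R1 −= (1)R0 → (0, 1, 2)
pivot(1,1)=1: scale R1 → (0, 1, 2)
  clear (0,1): R0 −= (3)R1 → (1, 0, 2)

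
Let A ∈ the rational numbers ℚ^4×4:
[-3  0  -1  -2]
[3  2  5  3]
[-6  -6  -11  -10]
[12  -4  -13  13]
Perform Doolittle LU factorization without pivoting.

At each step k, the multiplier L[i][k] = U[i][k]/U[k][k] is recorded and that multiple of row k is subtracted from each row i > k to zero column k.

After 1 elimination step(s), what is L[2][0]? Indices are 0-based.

k=0: U[0][0]=-3
  eliminate (1,0): mult=-1, new row 1: (0, 2, 4, 1); set L[1][0]=-1
  eliminate (2,0): mult=2, new row 2: (0, -6, -9, -6); set L[2][0]=2
  eliminate (3,0): mult=-4, new row 3: (0, -4, -17, 5); set L[3][0]=-4

L[2][0] = 2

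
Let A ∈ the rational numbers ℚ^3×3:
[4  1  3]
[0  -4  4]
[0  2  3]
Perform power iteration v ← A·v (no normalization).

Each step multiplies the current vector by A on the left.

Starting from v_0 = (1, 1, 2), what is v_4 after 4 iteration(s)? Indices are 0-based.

v_0 = (1, 1, 2).
v_1 = A·v_0 = (11, 4, 8).
v_2 = A·v_1 = (72, 16, 32).
v_3 = A·v_2 = (400, 64, 128).
v_4 = A·v_3 = (2048, 256, 512).

v_4 = (2048, 256, 512)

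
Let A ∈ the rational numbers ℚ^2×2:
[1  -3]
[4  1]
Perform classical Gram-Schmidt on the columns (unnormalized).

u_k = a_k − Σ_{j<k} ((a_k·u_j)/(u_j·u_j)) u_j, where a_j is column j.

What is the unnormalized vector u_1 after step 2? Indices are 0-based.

Step 1: u_0 = a_0 = (1, 4).
Step 2: u_1 = a_1 − (1/17)·u_0 = (-52/17, 13/17).

u_1 = (-52/17, 13/17)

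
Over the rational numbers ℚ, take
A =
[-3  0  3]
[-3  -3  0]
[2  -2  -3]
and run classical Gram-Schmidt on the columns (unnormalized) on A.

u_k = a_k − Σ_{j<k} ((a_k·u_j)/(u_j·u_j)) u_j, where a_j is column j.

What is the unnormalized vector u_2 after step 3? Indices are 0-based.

u_2 = (12/29, -6/29, 9/29)

Step 1: u_0 = a_0 = (-3, -3, 2).
Step 2: u_1 = a_1 − (5/22)·u_0 = (15/22, -51/22, -27/11).
Step 3: u_2 = a_2 − (-15/22)·u_0 − (23/29)·u_1 = (12/29, -6/29, 9/29).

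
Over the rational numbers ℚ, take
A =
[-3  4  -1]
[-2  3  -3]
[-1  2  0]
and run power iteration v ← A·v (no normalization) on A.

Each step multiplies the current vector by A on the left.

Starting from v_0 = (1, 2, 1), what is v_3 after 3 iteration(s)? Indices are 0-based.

v_0 = (1, 2, 1).
v_1 = A·v_0 = (4, 1, 3).
v_2 = A·v_1 = (-11, -14, -2).
v_3 = A·v_2 = (-21, -14, -17).

v_3 = (-21, -14, -17)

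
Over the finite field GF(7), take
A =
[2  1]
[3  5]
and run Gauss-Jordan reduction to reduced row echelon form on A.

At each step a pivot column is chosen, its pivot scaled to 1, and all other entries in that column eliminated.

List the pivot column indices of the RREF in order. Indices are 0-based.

pivot columns: 0

pivot(0,0)=2: scale R0 → (1, 4)
  clear (1,0): R1 −= (3)R0 → (0, 0)
col 1: no nonzero at/below row 1; advance.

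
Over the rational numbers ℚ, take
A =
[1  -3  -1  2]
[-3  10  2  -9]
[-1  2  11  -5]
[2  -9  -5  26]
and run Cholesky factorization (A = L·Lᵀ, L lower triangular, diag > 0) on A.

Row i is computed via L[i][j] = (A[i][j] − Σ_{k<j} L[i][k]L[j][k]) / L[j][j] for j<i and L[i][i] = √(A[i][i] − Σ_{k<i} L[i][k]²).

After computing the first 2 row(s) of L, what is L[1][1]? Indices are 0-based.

L[1][1] = 1

Step 1: L[0][0] = √(1) = 1.
  L[1][0] = (-3) / L[0][0] = -3.
Step 2: L[1][1] = √(1) = 1.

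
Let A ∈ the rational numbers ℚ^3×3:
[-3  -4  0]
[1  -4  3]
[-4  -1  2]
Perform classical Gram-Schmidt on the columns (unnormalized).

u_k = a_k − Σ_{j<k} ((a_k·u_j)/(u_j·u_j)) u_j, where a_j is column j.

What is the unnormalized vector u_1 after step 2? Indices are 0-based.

Step 1: u_0 = a_0 = (-3, 1, -4).
Step 2: u_1 = a_1 − (6/13)·u_0 = (-34/13, -58/13, 11/13).

u_1 = (-34/13, -58/13, 11/13)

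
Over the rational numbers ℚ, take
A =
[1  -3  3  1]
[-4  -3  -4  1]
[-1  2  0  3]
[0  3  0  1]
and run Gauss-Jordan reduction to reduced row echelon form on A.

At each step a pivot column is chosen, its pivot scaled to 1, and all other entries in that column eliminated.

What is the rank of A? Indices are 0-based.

rank = 4

step 1: normalize row 0 (÷1) = (1, -3, 3, 1)
  row 1: subtract -4×row0 = (0, -15, 8, 5)
  row 2: subtract -1×row0 = (0, -1, 3, 4)
step 2: normalize row 1 (÷-15) = (0, 1, -8/15, -1/3)
  row 0: subtract -3×row1 = (1, 0, 7/5, 0)
  row 2: subtract -1×row1 = (0, 0, 37/15, 11/3)
  row 3: subtract 3×row1 = (0, 0, 8/5, 2)
step 3: normalize row 2 (÷37/15) = (0, 0, 1, 55/37)
  row 0: subtract 7/5×row2 = (1, 0, 0, -77/37)
  row 1: subtract -8/15×row2 = (0, 1, 0, 17/37)
  row 3: subtract 8/5×row2 = (0, 0, 0, -14/37)
step 4: normalize row 3 (÷-14/37) = (0, 0, 0, 1)
  row 0: subtract -77/37×row3 = (1, 0, 0, 0)
  row 1: subtract 17/37×row3 = (0, 1, 0, 0)
  row 2: subtract 55/37×row3 = (0, 0, 1, 0)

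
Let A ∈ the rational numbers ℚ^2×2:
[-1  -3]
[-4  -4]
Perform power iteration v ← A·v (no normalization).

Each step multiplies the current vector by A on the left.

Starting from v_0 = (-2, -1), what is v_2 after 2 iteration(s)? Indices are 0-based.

v_0 = (-2, -1).
v_1 = A·v_0 = (5, 12).
v_2 = A·v_1 = (-41, -68).

v_2 = (-41, -68)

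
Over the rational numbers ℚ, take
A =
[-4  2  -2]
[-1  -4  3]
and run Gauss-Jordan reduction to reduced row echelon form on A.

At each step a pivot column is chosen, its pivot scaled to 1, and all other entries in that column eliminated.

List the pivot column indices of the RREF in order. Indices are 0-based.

pivot(0,0)=-4: scale R0 → (1, -1/2, 1/2)
  clear (1,0): R1 −= (-1)R0 → (0, -9/2, 7/2)
pivot(1,1)=-9/2: scale R1 → (0, 1, -7/9)
  clear (0,1): R0 −= (-1/2)R1 → (1, 0, 1/9)

pivot columns: 0, 1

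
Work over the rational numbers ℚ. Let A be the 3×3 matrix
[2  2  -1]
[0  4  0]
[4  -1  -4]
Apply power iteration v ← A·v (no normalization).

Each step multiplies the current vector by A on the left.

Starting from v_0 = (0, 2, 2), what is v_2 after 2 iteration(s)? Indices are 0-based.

v_0 = (0, 2, 2).
v_1 = A·v_0 = (2, 8, -10).
v_2 = A·v_1 = (30, 32, 40).

v_2 = (30, 32, 40)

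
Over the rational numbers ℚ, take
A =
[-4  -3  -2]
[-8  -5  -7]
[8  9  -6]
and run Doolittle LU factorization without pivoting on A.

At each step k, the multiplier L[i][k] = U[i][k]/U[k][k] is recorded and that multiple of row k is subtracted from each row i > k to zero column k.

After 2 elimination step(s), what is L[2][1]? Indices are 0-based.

k=0: U[0][0]=-4
  eliminate (1,0): mult=2, new row 1: (0, 1, -3); set L[1][0]=2
  eliminate (2,0): mult=-2, new row 2: (0, 3, -10); set L[2][0]=-2
k=1: U[1][1]=1
  eliminate (2,1): mult=3, new row 2: (0, 0, -1); set L[2][1]=3

L[2][1] = 3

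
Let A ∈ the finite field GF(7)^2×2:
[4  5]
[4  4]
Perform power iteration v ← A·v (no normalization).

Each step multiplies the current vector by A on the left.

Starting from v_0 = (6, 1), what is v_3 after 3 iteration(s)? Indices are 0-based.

v_0 = (6, 1).
v_1 = A·v_0 = (1, 0).
v_2 = A·v_1 = (4, 4).
v_3 = A·v_2 = (1, 4).

v_3 = (1, 4)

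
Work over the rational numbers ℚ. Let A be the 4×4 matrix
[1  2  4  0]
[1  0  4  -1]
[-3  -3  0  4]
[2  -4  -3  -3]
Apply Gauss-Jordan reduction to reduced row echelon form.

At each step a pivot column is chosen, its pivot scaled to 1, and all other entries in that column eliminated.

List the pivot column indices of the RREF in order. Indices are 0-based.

pivot columns: 0, 1, 2, 3

step 1: normalize row 0 (÷1) = (1, 2, 4, 0)
  row 1: subtract 1×row0 = (0, -2, 0, -1)
  row 2: subtract -3×row0 = (0, 3, 12, 4)
  row 3: subtract 2×row0 = (0, -8, -11, -3)
step 2: normalize row 1 (÷-2) = (0, 1, 0, 1/2)
  row 0: subtract 2×row1 = (1, 0, 4, -1)
  row 2: subtract 3×row1 = (0, 0, 12, 5/2)
  row 3: subtract -8×row1 = (0, 0, -11, 1)
step 3: normalize row 2 (÷12) = (0, 0, 1, 5/24)
  row 0: subtract 4×row2 = (1, 0, 0, -11/6)
  row 3: subtract -11×row2 = (0, 0, 0, 79/24)
step 4: normalize row 3 (÷79/24) = (0, 0, 0, 1)
  row 0: subtract -11/6×row3 = (1, 0, 0, 0)
  row 1: subtract 1/2×row3 = (0, 1, 0, 0)
  row 2: subtract 5/24×row3 = (0, 0, 1, 0)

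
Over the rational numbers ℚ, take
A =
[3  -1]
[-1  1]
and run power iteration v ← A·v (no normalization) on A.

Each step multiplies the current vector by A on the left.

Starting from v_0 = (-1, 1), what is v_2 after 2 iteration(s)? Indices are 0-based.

v_0 = (-1, 1).
v_1 = A·v_0 = (-4, 2).
v_2 = A·v_1 = (-14, 6).

v_2 = (-14, 6)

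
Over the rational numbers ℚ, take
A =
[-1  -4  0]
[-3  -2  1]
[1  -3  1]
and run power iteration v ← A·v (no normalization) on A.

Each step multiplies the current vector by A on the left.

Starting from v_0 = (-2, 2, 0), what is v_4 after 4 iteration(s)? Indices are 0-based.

v_4 = (126, 78, 16)

v_0 = (-2, 2, 0).
v_1 = A·v_0 = (-6, 2, -8).
v_2 = A·v_1 = (-2, 6, -20).
v_3 = A·v_2 = (-22, -26, -40).
v_4 = A·v_3 = (126, 78, 16).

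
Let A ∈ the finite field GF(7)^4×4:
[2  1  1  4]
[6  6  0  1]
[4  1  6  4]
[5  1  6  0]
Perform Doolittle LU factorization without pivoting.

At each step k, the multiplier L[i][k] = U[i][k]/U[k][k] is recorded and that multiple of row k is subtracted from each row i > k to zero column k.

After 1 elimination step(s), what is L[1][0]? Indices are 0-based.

k=0: U[0][0]=2
  eliminate (1,0): mult=3, new row 1: (0, 3, 4, 3); set L[1][0]=3
  eliminate (2,0): mult=2, new row 2: (0, 6, 4, 3); set L[2][0]=2
  eliminate (3,0): mult=6, new row 3: (0, 2, 0, 4); set L[3][0]=6

L[1][0] = 3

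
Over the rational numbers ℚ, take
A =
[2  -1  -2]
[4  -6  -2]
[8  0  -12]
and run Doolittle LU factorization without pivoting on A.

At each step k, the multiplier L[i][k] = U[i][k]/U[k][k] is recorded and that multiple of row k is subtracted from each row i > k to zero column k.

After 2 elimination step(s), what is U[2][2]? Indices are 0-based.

Step 1: pivot at (0,0) is 2.
  row1 ← row1 − (2)·row0  ⇒  L[1][0]=2, U row1=(0, -4, 2)
  row2 ← row2 − (4)·row0  ⇒  L[2][0]=4, U row2=(0, 4, -4)
Step 2: pivot at (1,1) is -4.
  row2 ← row2 − (-1)·row1  ⇒  L[2][1]=-1, U row2=(0, 0, -2)

U[2][2] = -2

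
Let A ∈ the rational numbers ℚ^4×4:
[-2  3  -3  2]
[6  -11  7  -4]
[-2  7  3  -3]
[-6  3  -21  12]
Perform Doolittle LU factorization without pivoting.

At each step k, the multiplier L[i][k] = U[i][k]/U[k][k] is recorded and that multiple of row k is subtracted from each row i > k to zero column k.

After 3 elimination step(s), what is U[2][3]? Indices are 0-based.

[col 0] pivot -2
  R1 -= -3*R0 → (0, -2, -2, 2)  (L[1][0] := -3)
  R2 -= 1*R0 → (0, 4, 6, -5)  (L[2][0] := 1)
  R3 -= 3*R0 → (0, -6, -12, 6)  (L[3][0] := 3)
[col 1] pivot -2
  R2 -= -2*R1 → (0, 0, 2, -1)  (L[2][1] := -2)
  R3 -= 3*R1 → (0, 0, -6, 0)  (L[3][1] := 3)
[col 2] pivot 2
  R3 -= -3*R2 → (0, 0, 0, -3)  (L[3][2] := -3)

U[2][3] = -1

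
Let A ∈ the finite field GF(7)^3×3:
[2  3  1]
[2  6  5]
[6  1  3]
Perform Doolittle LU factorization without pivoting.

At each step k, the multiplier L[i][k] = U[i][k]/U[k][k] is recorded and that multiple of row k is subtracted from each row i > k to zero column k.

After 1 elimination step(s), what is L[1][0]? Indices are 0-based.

[col 0] pivot 2
  R1 -= 1*R0 → (0, 3, 4)  (L[1][0] := 1)
  R2 -= 3*R0 → (0, 6, 0)  (L[2][0] := 3)

L[1][0] = 1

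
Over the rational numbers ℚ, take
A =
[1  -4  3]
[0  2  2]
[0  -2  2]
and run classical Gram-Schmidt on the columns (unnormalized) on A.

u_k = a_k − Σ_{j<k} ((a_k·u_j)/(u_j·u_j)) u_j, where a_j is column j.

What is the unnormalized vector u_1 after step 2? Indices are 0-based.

Step 1: u_0 = a_0 = (1, 0, 0).
Step 2: u_1 = a_1 − (-4)·u_0 = (0, 2, -2).

u_1 = (0, 2, -2)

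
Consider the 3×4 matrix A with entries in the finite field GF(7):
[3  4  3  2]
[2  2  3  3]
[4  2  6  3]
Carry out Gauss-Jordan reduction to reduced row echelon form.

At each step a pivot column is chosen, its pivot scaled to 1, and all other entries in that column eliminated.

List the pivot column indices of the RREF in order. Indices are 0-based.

step 1: normalize row 0 (÷3) = (1, 6, 1, 3)
  row 1: subtract 2×row0 = (0, 4, 1, 4)
  row 2: subtract 4×row0 = (0, 6, 2, 5)
step 2: normalize row 1 (÷4) = (0, 1, 2, 1)
  row 0: subtract 6×row1 = (1, 0, 3, 4)
  row 2: subtract 6×row1 = (0, 0, 4, 6)
step 3: normalize row 2 (÷4) = (0, 0, 1, 5)
  row 0: subtract 3×row2 = (1, 0, 0, 3)
  row 1: subtract 2×row2 = (0, 1, 0, 5)

pivot columns: 0, 1, 2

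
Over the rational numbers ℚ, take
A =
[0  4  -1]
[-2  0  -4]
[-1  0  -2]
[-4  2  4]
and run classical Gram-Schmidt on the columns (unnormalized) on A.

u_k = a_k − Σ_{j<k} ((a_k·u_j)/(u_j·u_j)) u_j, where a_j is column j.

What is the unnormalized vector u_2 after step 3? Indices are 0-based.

Step 1: u_0 = a_0 = (0, -2, -1, -4).
Step 2: u_1 = a_1 − (-8/21)·u_0 = (4, -16/21, -8/21, 10/21).
Step 3: u_2 = a_2 − (-2/7)·u_0 − (9/89)·u_1 = (-125/89, -400/89, -200/89, 250/89).

u_2 = (-125/89, -400/89, -200/89, 250/89)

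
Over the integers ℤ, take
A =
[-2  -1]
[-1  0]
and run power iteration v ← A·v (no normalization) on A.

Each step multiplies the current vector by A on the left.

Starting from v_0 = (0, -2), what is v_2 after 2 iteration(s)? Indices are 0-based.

v_0 = (0, -2).
v_1 = A·v_0 = (2, 0).
v_2 = A·v_1 = (-4, -2).

v_2 = (-4, -2)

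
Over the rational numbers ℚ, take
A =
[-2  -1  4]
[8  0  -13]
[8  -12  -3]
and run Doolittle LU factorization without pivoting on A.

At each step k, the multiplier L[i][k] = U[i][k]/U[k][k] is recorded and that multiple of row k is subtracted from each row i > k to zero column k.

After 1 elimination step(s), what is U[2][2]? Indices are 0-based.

Step 1: pivot at (0,0) is -2.
  row1 ← row1 − (-4)·row0  ⇒  L[1][0]=-4, U row1=(0, -4, 3)
  row2 ← row2 − (-4)·row0  ⇒  L[2][0]=-4, U row2=(0, -16, 13)

U[2][2] = 13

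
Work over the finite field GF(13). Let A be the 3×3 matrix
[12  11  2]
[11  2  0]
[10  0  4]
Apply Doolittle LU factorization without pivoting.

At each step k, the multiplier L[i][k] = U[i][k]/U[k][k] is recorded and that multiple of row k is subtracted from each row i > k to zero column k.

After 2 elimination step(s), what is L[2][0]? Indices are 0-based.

L[2][0] = 3

[col 0] pivot 12
  R1 -= 2*R0 → (0, 6, 9)  (L[1][0] := 2)
  R2 -= 3*R0 → (0, 6, 11)  (L[2][0] := 3)
[col 1] pivot 6
  R2 -= 1*R1 → (0, 0, 2)  (L[2][1] := 1)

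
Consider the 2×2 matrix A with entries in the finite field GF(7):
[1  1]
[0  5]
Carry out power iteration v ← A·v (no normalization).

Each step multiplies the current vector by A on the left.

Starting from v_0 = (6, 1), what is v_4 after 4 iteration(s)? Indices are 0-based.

v_4 = (1, 2)

v_0 = (6, 1).
v_1 = A·v_0 = (0, 5).
v_2 = A·v_1 = (5, 4).
v_3 = A·v_2 = (2, 6).
v_4 = A·v_3 = (1, 2).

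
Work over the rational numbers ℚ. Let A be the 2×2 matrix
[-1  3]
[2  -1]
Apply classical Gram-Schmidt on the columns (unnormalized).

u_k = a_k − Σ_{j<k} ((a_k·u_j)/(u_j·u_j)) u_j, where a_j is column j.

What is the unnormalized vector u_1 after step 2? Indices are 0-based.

Step 1: u_0 = a_0 = (-1, 2).
Step 2: u_1 = a_1 − (-1)·u_0 = (2, 1).

u_1 = (2, 1)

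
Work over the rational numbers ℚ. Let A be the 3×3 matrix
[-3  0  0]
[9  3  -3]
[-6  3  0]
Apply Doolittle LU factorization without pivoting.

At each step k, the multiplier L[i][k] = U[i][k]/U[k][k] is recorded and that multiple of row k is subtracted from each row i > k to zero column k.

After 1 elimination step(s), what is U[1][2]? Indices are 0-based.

U[1][2] = -3

[col 0] pivot -3
  R1 -= -3*R0 → (0, 3, -3)  (L[1][0] := -3)
  R2 -= 2*R0 → (0, 3, 0)  (L[2][0] := 2)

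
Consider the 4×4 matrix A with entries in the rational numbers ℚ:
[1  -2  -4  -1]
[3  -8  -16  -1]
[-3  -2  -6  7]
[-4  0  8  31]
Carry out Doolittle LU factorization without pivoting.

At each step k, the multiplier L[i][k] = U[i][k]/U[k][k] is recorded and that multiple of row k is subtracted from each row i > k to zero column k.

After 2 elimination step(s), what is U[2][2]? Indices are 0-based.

k=0: U[0][0]=1
  eliminate (1,0): mult=3, new row 1: (0, -2, -4, 2); set L[1][0]=3
  eliminate (2,0): mult=-3, new row 2: (0, -8, -18, 4); set L[2][0]=-3
  eliminate (3,0): mult=-4, new row 3: (0, -8, -8, 27); set L[3][0]=-4
k=1: U[1][1]=-2
  eliminate (2,1): mult=4, new row 2: (0, 0, -2, -4); set L[2][1]=4
  eliminate (3,1): mult=4, new row 3: (0, 0, 8, 19); set L[3][1]=4

U[2][2] = -2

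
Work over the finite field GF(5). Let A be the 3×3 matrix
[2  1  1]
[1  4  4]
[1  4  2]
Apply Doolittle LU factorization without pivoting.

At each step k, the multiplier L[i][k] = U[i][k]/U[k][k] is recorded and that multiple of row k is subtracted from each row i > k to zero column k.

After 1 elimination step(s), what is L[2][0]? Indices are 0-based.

[col 0] pivot 2
  R1 -= 3*R0 → (0, 1, 1)  (L[1][0] := 3)
  R2 -= 3*R0 → (0, 1, 4)  (L[2][0] := 3)

L[2][0] = 3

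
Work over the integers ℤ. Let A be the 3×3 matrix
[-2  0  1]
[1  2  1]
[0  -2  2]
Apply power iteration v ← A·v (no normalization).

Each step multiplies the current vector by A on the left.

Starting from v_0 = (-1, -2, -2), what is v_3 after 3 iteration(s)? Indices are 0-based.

v_3 = (14, -14, 56)

v_0 = (-1, -2, -2).
v_1 = A·v_0 = (0, -7, 0).
v_2 = A·v_1 = (0, -14, 14).
v_3 = A·v_2 = (14, -14, 56).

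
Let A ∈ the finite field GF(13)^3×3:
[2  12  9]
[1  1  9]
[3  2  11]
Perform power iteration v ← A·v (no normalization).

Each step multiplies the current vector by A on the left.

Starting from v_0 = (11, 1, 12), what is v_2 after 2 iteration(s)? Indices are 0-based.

v_0 = (11, 1, 12).
v_1 = A·v_0 = (12, 3, 11).
v_2 = A·v_1 = (3, 10, 7).

v_2 = (3, 10, 7)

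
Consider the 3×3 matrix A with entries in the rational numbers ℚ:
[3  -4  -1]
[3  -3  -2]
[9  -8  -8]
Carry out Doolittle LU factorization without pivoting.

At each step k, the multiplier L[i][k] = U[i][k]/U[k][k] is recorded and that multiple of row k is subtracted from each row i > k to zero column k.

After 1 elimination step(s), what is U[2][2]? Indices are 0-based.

k=0: U[0][0]=3
  eliminate (1,0): mult=1, new row 1: (0, 1, -1); set L[1][0]=1
  eliminate (2,0): mult=3, new row 2: (0, 4, -5); set L[2][0]=3

U[2][2] = -5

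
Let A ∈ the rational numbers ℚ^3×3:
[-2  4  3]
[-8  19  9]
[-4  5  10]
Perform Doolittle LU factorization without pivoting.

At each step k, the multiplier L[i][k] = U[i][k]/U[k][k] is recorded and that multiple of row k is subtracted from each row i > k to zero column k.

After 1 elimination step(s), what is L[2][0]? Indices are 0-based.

L[2][0] = 2

Step 1: pivot at (0,0) is -2.
  row1 ← row1 − (4)·row0  ⇒  L[1][0]=4, U row1=(0, 3, -3)
  row2 ← row2 − (2)·row0  ⇒  L[2][0]=2, U row2=(0, -3, 4)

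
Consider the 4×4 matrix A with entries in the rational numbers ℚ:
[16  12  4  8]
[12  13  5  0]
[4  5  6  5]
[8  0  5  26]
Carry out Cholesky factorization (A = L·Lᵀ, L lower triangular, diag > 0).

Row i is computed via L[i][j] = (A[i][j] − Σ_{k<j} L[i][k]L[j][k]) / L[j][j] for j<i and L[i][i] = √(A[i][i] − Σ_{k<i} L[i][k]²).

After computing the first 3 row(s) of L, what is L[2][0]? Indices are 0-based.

L[2][0] = 1

Step 1: L[0][0] = √(16) = 4.
  L[1][0] = (12) / L[0][0] = 3.
Step 2: L[1][1] = √(4) = 2.
  L[2][0] = (4) / L[0][0] = 1.
  L[2][1] = (2) / L[1][1] = 1.
Step 3: L[2][2] = √(4) = 2.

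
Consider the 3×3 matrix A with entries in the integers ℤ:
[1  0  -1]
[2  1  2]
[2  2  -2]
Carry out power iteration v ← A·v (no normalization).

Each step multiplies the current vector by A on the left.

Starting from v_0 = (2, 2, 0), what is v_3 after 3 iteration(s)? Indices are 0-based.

v_3 = (-6, 14, 40)

v_0 = (2, 2, 0).
v_1 = A·v_0 = (2, 6, 8).
v_2 = A·v_1 = (-6, 26, 0).
v_3 = A·v_2 = (-6, 14, 40).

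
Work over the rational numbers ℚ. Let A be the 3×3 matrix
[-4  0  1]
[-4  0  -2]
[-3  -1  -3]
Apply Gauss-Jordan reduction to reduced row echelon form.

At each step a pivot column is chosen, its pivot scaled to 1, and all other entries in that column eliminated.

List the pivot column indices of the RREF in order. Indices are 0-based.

pivot columns: 0, 1, 2

[1] R0 /= -4  ⇒  (1, 0, -1/4)
     R1 -= -4·R0  ⇒  (0, 0, -3)
     R2 -= -3·R0  ⇒  (0, -1, -15/4)
[2] R1 <-> R2
[2] R1 /= -1  ⇒  (0, 1, 15/4)
[3] R2 /= -3  ⇒  (0, 0, 1)
     R0 -= -1/4·R2  ⇒  (1, 0, 0)
     R1 -= 15/4·R2  ⇒  (0, 1, 0)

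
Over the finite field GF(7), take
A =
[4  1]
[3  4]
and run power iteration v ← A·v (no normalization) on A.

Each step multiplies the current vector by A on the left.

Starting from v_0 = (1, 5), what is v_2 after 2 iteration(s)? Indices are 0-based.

v_2 = (3, 0)

v_0 = (1, 5).
v_1 = A·v_0 = (2, 2).
v_2 = A·v_1 = (3, 0).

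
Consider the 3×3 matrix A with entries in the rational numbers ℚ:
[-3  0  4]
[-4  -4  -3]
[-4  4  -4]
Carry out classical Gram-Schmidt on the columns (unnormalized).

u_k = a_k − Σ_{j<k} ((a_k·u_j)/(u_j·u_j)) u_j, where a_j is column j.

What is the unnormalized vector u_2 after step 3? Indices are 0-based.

u_2 = (212/41, -159/82, -159/82)

Step 1: u_0 = a_0 = (-3, -4, -4).
Step 2: u_1 = a_1 − (0)·u_0 = (0, -4, 4).
Step 3: u_2 = a_2 − (16/41)·u_0 − (-1/8)·u_1 = (212/41, -159/82, -159/82).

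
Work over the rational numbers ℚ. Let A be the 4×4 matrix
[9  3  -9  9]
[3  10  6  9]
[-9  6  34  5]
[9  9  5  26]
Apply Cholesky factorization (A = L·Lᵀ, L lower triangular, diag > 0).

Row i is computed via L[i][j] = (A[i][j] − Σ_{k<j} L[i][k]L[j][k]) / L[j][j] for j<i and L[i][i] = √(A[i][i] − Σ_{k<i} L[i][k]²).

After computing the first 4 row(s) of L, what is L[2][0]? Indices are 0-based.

L[2][0] = -3

Step 1: L[0][0] = √(9) = 3.
  L[1][0] = (3) / L[0][0] = 1.
Step 2: L[1][1] = √(9) = 3.
  L[2][0] = (-9) / L[0][0] = -3.
  L[2][1] = (9) / L[1][1] = 3.
Step 3: L[2][2] = √(16) = 4.
  L[3][0] = (9) / L[0][0] = 3.
  L[3][1] = (6) / L[1][1] = 2.
  L[3][2] = (8) / L[2][2] = 2.
Step 4: L[3][3] = √(9) = 3.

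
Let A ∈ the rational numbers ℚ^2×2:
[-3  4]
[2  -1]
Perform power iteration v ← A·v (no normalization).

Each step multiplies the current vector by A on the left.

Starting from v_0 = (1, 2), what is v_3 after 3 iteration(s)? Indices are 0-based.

v_3 = (85, -40)

v_0 = (1, 2).
v_1 = A·v_0 = (5, 0).
v_2 = A·v_1 = (-15, 10).
v_3 = A·v_2 = (85, -40).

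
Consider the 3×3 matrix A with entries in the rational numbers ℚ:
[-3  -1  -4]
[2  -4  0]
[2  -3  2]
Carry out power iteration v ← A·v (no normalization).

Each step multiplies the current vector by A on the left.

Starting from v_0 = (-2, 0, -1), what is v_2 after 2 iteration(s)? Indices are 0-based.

v_2 = (-2, 36, 20)

v_0 = (-2, 0, -1).
v_1 = A·v_0 = (10, -4, -6).
v_2 = A·v_1 = (-2, 36, 20).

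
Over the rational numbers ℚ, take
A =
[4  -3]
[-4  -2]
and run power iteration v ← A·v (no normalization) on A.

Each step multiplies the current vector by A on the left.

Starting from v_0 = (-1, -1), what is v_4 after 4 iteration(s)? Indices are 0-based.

v_0 = (-1, -1).
v_1 = A·v_0 = (-1, 6).
v_2 = A·v_1 = (-22, -8).
v_3 = A·v_2 = (-64, 104).
v_4 = A·v_3 = (-568, 48).

v_4 = (-568, 48)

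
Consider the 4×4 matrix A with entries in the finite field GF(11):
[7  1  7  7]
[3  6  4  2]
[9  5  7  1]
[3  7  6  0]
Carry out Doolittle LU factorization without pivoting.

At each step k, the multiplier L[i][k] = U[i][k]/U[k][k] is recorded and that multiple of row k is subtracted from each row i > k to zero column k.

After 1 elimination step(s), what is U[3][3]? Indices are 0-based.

U[3][3] = 8

Step 1: pivot at (0,0) is 7.
  row1 ← row1 − (2)·row0  ⇒  L[1][0]=2, U row1=(0, 4, 1, 10)
  row2 ← row2 − (6)·row0  ⇒  L[2][0]=6, U row2=(0, 10, 9, 3)
  row3 ← row3 − (2)·row0  ⇒  L[3][0]=2, U row3=(0, 5, 3, 8)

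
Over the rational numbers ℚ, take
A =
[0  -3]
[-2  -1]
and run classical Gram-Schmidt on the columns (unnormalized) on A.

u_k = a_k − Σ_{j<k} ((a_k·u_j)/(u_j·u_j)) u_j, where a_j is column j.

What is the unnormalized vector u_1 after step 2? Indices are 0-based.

Step 1: u_0 = a_0 = (0, -2).
Step 2: u_1 = a_1 − (1/2)·u_0 = (-3, 0).

u_1 = (-3, 0)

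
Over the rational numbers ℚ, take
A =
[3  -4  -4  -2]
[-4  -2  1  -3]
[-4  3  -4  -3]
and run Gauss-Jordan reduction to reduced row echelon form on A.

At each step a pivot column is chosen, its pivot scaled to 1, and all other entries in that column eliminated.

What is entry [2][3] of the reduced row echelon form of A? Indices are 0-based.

step 1: normalize row 0 (÷3) = (1, -4/3, -4/3, -2/3)
  row 1: subtract -4×row0 = (0, -22/3, -13/3, -17/3)
  row 2: subtract -4×row0 = (0, -7/3, -28/3, -17/3)
step 2: normalize row 1 (÷-22/3) = (0, 1, 13/22, 17/22)
  row 0: subtract -4/3×row1 = (1, 0, -6/11, 4/11)
  row 2: subtract -7/3×row1 = (0, 0, -175/22, -85/22)
step 3: normalize row 2 (÷-175/22) = (0, 0, 1, 17/35)
  row 0: subtract -6/11×row2 = (1, 0, 0, 22/35)
  row 1: subtract 13/22×row2 = (0, 1, 0, 17/35)

M[2][3] = 17/35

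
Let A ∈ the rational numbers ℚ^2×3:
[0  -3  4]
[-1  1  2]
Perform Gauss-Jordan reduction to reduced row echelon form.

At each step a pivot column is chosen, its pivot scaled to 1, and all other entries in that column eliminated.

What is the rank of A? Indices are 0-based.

[1] R0 <-> R1
[1] R0 /= -1  ⇒  (1, -1, -2)
[2] R1 /= -3  ⇒  (0, 1, -4/3)
     R0 -= -1·R1  ⇒  (1, 0, -10/3)

rank = 2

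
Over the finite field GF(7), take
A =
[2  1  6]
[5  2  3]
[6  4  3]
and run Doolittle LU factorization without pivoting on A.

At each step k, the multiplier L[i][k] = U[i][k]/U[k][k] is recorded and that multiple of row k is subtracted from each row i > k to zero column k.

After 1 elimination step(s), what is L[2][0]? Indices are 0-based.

L[2][0] = 3

k=0: U[0][0]=2
  eliminate (1,0): mult=6, new row 1: (0, 3, 2); set L[1][0]=6
  eliminate (2,0): mult=3, new row 2: (0, 1, 6); set L[2][0]=3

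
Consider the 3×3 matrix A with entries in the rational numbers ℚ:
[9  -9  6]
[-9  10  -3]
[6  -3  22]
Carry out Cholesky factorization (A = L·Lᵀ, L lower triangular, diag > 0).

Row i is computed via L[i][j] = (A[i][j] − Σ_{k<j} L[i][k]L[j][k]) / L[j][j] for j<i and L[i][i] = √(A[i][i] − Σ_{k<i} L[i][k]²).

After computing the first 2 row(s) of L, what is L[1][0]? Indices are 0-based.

Step 1: L[0][0] = √(9) = 3.
  L[1][0] = (-9) / L[0][0] = -3.
Step 2: L[1][1] = √(1) = 1.

L[1][0] = -3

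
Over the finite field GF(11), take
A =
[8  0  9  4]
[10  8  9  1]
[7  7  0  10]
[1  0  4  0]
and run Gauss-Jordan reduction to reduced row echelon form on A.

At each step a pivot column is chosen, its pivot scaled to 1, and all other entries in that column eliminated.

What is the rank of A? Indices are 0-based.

rank = 4

[1] R0 /= 8  ⇒  (1, 0, 8, 6)
     R1 -= 10·R0  ⇒  (0, 8, 6, 7)
     R2 -= 7·R0  ⇒  (0, 7, 10, 1)
     R3 -= 1·R0  ⇒  (0, 0, 7, 5)
[2] R1 /= 8  ⇒  (0, 1, 9, 5)
     R2 -= 7·R1  ⇒  (0, 0, 2, 10)
[3] R2 /= 2  ⇒  (0, 0, 1, 5)
     R0 -= 8·R2  ⇒  (1, 0, 0, 10)
     R1 -= 9·R2  ⇒  (0, 1, 0, 4)
     R3 -= 7·R2  ⇒  (0, 0, 0, 3)
[4] R3 /= 3  ⇒  (0, 0, 0, 1)
     R0 -= 10·R3  ⇒  (1, 0, 0, 0)
     R1 -= 4·R3  ⇒  (0, 1, 0, 0)
     R2 -= 5·R3  ⇒  (0, 0, 1, 0)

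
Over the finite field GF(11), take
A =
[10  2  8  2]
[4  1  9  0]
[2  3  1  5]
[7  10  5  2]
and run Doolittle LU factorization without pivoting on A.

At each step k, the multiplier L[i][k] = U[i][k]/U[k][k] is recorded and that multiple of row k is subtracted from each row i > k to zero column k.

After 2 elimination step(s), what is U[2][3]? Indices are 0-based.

[col 0] pivot 10
  R1 -= 7*R0 → (0, 9, 8, 8)  (L[1][0] := 7)
  R2 -= 9*R0 → (0, 7, 6, 9)  (L[2][0] := 9)
  R3 -= 4*R0 → (0, 2, 6, 5)  (L[3][0] := 4)
[col 1] pivot 9
  R2 -= 2*R1 → (0, 0, 1, 4)  (L[2][1] := 2)
  R3 -= 10*R1 → (0, 0, 3, 2)  (L[3][1] := 10)

U[2][3] = 4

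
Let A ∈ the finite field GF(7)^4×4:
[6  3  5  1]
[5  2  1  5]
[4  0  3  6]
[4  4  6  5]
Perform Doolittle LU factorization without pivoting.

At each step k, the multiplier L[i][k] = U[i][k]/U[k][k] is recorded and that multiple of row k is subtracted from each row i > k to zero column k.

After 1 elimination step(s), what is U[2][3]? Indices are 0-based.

U[2][3] = 3

k=0: U[0][0]=6
  eliminate (1,0): mult=2, new row 1: (0, 3, 5, 3); set L[1][0]=2
  eliminate (2,0): mult=3, new row 2: (0, 5, 2, 3); set L[2][0]=3
  eliminate (3,0): mult=3, new row 3: (0, 2, 5, 2); set L[3][0]=3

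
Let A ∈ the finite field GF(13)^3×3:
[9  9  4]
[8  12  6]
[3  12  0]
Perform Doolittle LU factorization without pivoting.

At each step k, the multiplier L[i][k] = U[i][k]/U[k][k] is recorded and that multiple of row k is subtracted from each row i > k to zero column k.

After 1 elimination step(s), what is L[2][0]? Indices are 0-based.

Step 1: pivot at (0,0) is 9.
  row1 ← row1 − (11)·row0  ⇒  L[1][0]=11, U row1=(0, 4, 1)
  row2 ← row2 − (9)·row0  ⇒  L[2][0]=9, U row2=(0, 9, 3)

L[2][0] = 9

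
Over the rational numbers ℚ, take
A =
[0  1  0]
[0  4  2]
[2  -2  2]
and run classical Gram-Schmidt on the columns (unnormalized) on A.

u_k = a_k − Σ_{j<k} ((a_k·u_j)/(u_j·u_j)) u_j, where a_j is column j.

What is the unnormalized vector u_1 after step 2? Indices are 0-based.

u_1 = (1, 4, 0)

Step 1: u_0 = a_0 = (0, 0, 2).
Step 2: u_1 = a_1 − (-1)·u_0 = (1, 4, 0).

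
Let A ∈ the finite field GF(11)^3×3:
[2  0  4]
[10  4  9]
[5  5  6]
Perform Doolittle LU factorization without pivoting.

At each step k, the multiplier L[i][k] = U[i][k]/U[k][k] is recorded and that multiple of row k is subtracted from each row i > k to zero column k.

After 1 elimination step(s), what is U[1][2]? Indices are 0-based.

U[1][2] = 0

Step 1: pivot at (0,0) is 2.
  row1 ← row1 − (5)·row0  ⇒  L[1][0]=5, U row1=(0, 4, 0)
  row2 ← row2 − (8)·row0  ⇒  L[2][0]=8, U row2=(0, 5, 7)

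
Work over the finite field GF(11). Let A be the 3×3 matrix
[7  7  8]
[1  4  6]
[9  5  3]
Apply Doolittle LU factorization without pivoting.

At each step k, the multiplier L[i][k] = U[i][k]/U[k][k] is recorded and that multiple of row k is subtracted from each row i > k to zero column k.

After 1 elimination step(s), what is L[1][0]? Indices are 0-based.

L[1][0] = 8

Step 1: pivot at (0,0) is 7.
  row1 ← row1 − (8)·row0  ⇒  L[1][0]=8, U row1=(0, 3, 8)
  row2 ← row2 − (6)·row0  ⇒  L[2][0]=6, U row2=(0, 7, 10)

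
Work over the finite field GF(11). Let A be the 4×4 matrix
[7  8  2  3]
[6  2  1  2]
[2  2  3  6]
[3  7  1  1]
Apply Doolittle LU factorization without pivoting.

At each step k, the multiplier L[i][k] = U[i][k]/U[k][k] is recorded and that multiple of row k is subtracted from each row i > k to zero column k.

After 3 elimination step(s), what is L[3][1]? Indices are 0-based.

Step 1: pivot at (0,0) is 7.
  row1 ← row1 − (4)·row0  ⇒  L[1][0]=4, U row1=(0, 3, 4, 1)
  row2 ← row2 − (5)·row0  ⇒  L[2][0]=5, U row2=(0, 6, 4, 2)
  row3 ← row3 − (2)·row0  ⇒  L[3][0]=2, U row3=(0, 2, 8, 6)
Step 2: pivot at (1,1) is 3.
  row2 ← row2 − (2)·row1  ⇒  L[2][1]=2, U row2=(0, 0, 7, 0)
  row3 ← row3 − (8)·row1  ⇒  L[3][1]=8, U row3=(0, 0, 9, 9)
Step 3: pivot at (2,2) is 7.
  row3 ← row3 − (6)·row2  ⇒  L[3][2]=6, U row3=(0, 0, 0, 9)

L[3][1] = 8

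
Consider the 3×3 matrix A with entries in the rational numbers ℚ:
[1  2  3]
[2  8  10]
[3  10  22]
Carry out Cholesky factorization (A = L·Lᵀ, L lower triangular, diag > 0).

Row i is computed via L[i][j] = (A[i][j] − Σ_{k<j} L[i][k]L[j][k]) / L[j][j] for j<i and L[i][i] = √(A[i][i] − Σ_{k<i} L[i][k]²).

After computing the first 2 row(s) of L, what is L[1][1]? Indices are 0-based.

Step 1: L[0][0] = √(1) = 1.
  L[1][0] = (2) / L[0][0] = 2.
Step 2: L[1][1] = √(4) = 2.

L[1][1] = 2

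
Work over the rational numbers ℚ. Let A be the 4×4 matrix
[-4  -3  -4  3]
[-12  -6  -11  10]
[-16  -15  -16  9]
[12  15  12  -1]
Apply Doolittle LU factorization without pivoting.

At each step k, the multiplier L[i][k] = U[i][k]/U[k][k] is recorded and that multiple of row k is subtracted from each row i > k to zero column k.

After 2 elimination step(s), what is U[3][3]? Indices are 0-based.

U[3][3] = 6

k=0: U[0][0]=-4
  eliminate (1,0): mult=3, new row 1: (0, 3, 1, 1); set L[1][0]=3
  eliminate (2,0): mult=4, new row 2: (0, -3, 0, -3); set L[2][0]=4
  eliminate (3,0): mult=-3, new row 3: (0, 6, 0, 8); set L[3][0]=-3
k=1: U[1][1]=3
  eliminate (2,1): mult=-1, new row 2: (0, 0, 1, -2); set L[2][1]=-1
  eliminate (3,1): mult=2, new row 3: (0, 0, -2, 6); set L[3][1]=2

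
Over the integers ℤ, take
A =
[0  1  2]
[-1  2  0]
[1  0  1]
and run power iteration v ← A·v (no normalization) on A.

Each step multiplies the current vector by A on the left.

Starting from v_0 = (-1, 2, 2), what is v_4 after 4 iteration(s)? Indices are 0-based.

v_4 = (29, -16, 32)

v_0 = (-1, 2, 2).
v_1 = A·v_0 = (6, 5, 1).
v_2 = A·v_1 = (7, 4, 7).
v_3 = A·v_2 = (18, 1, 14).
v_4 = A·v_3 = (29, -16, 32).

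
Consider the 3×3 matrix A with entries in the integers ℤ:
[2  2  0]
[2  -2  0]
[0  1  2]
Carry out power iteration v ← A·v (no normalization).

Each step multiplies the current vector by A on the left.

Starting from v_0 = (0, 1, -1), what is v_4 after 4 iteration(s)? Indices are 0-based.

v_4 = (0, 64, -16)

v_0 = (0, 1, -1).
v_1 = A·v_0 = (2, -2, -1).
v_2 = A·v_1 = (0, 8, -4).
v_3 = A·v_2 = (16, -16, 0).
v_4 = A·v_3 = (0, 64, -16).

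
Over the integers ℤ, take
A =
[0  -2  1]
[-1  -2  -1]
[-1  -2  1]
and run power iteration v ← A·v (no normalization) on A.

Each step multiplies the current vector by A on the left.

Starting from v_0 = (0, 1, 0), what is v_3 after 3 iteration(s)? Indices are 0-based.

v_0 = (0, 1, 0).
v_1 = A·v_0 = (-2, -2, -2).
v_2 = A·v_1 = (2, 8, 4).
v_3 = A·v_2 = (-12, -22, -14).

v_3 = (-12, -22, -14)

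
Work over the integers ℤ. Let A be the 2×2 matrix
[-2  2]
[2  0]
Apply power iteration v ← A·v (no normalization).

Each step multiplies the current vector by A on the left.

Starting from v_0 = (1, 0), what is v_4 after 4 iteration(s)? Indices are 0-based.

v_0 = (1, 0).
v_1 = A·v_0 = (-2, 2).
v_2 = A·v_1 = (8, -4).
v_3 = A·v_2 = (-24, 16).
v_4 = A·v_3 = (80, -48).

v_4 = (80, -48)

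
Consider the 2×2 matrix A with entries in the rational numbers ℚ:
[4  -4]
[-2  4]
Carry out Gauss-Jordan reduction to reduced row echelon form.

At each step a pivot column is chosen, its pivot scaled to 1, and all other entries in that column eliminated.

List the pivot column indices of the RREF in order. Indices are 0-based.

[1] R0 /= 4  ⇒  (1, -1)
     R1 -= -2·R0  ⇒  (0, 2)
[2] R1 /= 2  ⇒  (0, 1)
     R0 -= -1·R1  ⇒  (1, 0)

pivot columns: 0, 1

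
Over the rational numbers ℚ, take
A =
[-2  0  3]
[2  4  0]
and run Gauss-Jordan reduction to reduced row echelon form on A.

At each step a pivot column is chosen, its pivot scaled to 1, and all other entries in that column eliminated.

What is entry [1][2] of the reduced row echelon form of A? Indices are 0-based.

M[1][2] = 3/4

step 1: normalize row 0 (÷-2) = (1, 0, -3/2)
  row 1: subtract 2×row0 = (0, 4, 3)
step 2: normalize row 1 (÷4) = (0, 1, 3/4)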